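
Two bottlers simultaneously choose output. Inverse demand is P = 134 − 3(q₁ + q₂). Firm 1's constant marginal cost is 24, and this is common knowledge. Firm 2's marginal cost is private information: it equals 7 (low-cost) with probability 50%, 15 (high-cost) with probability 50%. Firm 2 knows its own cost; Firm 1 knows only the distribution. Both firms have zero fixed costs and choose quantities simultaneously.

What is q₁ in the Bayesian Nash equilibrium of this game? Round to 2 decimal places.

Each type of Firm 2 best-responds to q₁; Firm 1 best-responds to the expected q₂ over Firm 2's types.
Firm 2 with cost c maximizes (134 − 3(q₁+q₂) − c)·q₂, giving q₂(c) = (134 − c − 3q₁)/6.
E[c₂] = 0.5·7 + 0.5·15 = 11
Firm 1's FOC against E[q₂] yields q₁ = (134 − 2·24 + E[c₂])/9 = (134 − 48 + 11)/9 = 10.7778.

10.78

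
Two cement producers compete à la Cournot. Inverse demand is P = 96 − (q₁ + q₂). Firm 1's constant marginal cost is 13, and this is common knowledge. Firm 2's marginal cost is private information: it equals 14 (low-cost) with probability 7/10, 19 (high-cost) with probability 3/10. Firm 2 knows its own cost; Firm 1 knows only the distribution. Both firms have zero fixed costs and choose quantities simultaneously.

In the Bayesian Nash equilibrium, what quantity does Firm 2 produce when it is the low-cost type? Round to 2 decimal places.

26.75

Type-c best response for Firm 2: q₂(c) = (96 − c)/2 − q₁/2.
Firm 1 maximizes expected profit; its first-order condition is 96 − 2q₁ − E[q₂] − 13 = 0.
Substituting E[q₂] and solving: E[c₂] = 15.5, so q₁ = (96 − 2·13 + 15.5)/3 = 28.5.
q₂(low-cost) = (96 − 14 − 28.5)/2 = 26.75.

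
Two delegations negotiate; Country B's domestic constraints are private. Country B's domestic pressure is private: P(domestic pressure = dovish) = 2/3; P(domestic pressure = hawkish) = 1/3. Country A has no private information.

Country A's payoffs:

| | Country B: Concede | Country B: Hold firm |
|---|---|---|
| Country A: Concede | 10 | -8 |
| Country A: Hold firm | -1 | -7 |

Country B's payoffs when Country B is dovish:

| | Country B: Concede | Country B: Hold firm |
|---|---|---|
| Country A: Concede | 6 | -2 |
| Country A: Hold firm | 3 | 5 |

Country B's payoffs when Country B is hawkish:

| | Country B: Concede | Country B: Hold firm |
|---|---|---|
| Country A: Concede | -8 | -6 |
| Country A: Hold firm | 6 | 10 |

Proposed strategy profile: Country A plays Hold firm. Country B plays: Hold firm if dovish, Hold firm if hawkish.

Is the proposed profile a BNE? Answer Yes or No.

Yes

A profile is a BNE iff every type of every player is best-responding given beliefs about the other side.
Country A plays Hold firm: E[Hold firm] = 2/3·(-7) + 1/3·(-7) = -7; E[Concede] = -8. Best-responding. ✓
Country B (domestic pressure dovish), facing Hold firm: Concede gives 3, Hold firm gives 5. Proposed Hold firm is best. ✓
Country B (domestic pressure hawkish), facing Hold firm: Concede gives 6, Hold firm gives 10. Proposed Hold firm is best. ✓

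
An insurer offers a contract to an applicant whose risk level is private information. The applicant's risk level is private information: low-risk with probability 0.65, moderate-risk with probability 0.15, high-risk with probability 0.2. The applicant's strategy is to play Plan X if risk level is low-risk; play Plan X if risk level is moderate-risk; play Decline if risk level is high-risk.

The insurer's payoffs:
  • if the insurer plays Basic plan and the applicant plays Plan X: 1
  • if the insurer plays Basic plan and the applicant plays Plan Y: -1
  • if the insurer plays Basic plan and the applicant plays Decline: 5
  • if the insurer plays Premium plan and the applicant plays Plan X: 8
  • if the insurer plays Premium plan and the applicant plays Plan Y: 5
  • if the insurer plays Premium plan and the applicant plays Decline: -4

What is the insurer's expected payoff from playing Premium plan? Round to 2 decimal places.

E[Premium plan] = 0.65·8 + 0.15·8 + 0.2·(-4) = 5.2 + 1.2 + (-0.8) = 5.6

5.60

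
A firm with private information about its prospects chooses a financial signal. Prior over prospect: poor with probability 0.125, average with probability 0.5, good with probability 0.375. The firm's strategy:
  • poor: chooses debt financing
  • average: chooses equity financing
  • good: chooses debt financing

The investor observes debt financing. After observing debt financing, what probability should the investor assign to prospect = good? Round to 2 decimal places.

0.75

P(debt financing) = 0.125·1 + 0.5·0 + 0.375·1 = 0.5
P(good | debt financing) = (0.375·1) / 0.5 = 0.375 / 0.5 = 0.75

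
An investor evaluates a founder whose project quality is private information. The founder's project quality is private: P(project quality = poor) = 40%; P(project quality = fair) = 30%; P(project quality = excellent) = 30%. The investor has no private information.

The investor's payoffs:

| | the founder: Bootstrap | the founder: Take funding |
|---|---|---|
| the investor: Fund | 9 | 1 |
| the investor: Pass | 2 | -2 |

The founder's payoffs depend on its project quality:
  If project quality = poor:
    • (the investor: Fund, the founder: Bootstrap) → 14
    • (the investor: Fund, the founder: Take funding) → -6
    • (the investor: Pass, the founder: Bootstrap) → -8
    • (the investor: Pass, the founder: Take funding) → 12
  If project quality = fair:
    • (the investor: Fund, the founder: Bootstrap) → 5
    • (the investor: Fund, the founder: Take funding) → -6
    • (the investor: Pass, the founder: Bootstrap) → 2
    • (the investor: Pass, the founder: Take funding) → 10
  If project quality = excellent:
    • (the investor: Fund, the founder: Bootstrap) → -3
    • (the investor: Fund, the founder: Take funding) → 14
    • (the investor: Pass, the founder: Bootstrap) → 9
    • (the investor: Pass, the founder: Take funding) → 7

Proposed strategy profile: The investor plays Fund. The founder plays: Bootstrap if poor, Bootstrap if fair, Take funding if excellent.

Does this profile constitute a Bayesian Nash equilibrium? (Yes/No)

Yes

The investor plays Fund: E[Fund] = 0.4·(9) + 0.3·(9) + 0.3·(1) = 6.6; E[Pass] = 0.8. Best-responding. ✓
The founder (project quality poor), facing Fund: Bootstrap gives 14, Take funding gives -6. Proposed Bootstrap is best. ✓
The founder (project quality fair), facing Fund: Bootstrap gives 5, Take funding gives -6. Proposed Bootstrap is best. ✓
The founder (project quality excellent), facing Fund: Bootstrap gives -3, Take funding gives 14. Proposed Take funding is best. ✓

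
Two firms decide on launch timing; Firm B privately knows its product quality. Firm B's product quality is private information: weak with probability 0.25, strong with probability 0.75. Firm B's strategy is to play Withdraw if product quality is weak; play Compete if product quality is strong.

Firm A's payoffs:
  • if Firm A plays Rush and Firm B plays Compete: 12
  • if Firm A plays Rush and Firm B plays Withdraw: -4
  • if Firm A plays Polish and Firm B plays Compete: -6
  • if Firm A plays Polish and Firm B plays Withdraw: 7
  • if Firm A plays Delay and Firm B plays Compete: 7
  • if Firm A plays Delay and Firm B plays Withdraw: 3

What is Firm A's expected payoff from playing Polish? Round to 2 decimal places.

Take the expectation over Firm B's product quality, weighting each type's action by its prior probability.
E[Polish] = 0.25·7 + 0.75·(-6) = 1.75 + (-4.5) = -2.75

-2.75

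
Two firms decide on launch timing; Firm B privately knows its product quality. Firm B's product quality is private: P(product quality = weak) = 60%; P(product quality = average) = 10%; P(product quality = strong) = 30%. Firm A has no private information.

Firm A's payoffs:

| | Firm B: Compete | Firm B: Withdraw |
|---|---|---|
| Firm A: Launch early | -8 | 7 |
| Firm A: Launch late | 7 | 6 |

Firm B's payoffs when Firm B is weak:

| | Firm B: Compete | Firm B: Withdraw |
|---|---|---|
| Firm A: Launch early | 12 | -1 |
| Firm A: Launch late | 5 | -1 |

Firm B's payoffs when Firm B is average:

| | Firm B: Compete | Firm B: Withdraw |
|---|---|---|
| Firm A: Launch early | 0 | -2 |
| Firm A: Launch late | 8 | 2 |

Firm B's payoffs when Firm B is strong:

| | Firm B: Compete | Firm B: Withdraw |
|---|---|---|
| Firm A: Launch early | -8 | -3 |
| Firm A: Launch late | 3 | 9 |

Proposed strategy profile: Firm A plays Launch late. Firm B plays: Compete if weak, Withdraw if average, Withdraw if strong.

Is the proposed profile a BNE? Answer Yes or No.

No

Firm A plays Launch late: E[Launch late] = 0.6·(7) + 0.1·(6) + 0.3·(6) = 6.6; E[Launch early] = -2. Best-responding. ✓
Firm B (product quality weak), facing Launch late: Compete gives 5, Withdraw gives -1. Proposed Compete is best. ✓
Firm B (product quality average), facing Launch late: Compete gives 8, Withdraw gives 2. Proposed Withdraw is not best — profitable deviation exists. ✗
Firm B (product quality strong), facing Launch late: Compete gives 3, Withdraw gives 9. Proposed Withdraw is best. ✓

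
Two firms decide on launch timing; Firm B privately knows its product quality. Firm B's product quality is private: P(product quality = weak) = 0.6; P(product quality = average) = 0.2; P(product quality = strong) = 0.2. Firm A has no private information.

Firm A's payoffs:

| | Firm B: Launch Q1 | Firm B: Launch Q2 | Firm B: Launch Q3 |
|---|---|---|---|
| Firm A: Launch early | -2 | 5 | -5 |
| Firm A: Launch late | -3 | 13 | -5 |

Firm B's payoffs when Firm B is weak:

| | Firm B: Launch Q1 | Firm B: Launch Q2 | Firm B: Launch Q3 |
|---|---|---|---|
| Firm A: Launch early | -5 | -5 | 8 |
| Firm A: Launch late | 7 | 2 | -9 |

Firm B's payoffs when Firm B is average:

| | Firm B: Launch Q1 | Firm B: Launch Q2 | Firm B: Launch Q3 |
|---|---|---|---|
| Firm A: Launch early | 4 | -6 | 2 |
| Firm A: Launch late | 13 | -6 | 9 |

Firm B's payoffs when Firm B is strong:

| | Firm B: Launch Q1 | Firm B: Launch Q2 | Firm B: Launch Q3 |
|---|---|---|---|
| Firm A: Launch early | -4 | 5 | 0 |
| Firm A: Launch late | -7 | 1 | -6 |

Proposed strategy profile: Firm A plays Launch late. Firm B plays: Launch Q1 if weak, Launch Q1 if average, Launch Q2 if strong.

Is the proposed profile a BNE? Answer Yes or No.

Yes

Firm A plays Launch late: E[Launch late] = 0.6·(-3) + 0.2·(-3) + 0.2·(13) = 0.2; E[Launch early] = -0.6. Best-responding. ✓
Firm B (product quality weak), facing Launch late: Launch Q1 gives 7, Launch Q2 gives 2, Launch Q3 gives -9. Proposed Launch Q1 is best. ✓
Firm B (product quality average), facing Launch late: Launch Q1 gives 13, Launch Q2 gives -6, Launch Q3 gives 9. Proposed Launch Q1 is best. ✓
Firm B (product quality strong), facing Launch late: Launch Q1 gives -7, Launch Q2 gives 1, Launch Q3 gives -6. Proposed Launch Q2 is best. ✓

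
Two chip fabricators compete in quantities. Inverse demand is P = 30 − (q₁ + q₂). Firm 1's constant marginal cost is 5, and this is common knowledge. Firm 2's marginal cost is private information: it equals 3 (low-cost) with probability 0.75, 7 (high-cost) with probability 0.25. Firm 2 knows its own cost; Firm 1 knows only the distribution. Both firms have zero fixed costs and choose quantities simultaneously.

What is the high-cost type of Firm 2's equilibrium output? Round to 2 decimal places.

7.50

Firm 2 with cost c maximizes (30 − (q₁+q₂) − c)·q₂, giving q₂(c) = (30 − c − q₁)/2.
E[c₂] = 0.75·3 + 0.25·7 = 4
Firm 1's FOC against E[q₂] yields q₁ = (30 − 2·5 + E[c₂])/3 = (30 − 10 + 4)/3 = 8.
q₂(high-cost) = (30 − 7 − 8)/2 = 7.5.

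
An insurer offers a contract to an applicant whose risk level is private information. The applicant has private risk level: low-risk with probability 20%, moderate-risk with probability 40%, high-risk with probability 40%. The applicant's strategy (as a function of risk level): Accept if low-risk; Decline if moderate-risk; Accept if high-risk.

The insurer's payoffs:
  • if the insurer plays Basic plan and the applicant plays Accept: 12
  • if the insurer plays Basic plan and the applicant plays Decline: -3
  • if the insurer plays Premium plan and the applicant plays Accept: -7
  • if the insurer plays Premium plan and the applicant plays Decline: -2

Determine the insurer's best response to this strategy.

Basic plan

E[Basic plan] = 0.2·(12) + 0.4·(-3) + 0.4·(12) = 6
E[Premium plan] = 0.2·(-7) + 0.4·(-2) + 0.4·(-7) = -5
Best response: Basic plan (6 is the largest).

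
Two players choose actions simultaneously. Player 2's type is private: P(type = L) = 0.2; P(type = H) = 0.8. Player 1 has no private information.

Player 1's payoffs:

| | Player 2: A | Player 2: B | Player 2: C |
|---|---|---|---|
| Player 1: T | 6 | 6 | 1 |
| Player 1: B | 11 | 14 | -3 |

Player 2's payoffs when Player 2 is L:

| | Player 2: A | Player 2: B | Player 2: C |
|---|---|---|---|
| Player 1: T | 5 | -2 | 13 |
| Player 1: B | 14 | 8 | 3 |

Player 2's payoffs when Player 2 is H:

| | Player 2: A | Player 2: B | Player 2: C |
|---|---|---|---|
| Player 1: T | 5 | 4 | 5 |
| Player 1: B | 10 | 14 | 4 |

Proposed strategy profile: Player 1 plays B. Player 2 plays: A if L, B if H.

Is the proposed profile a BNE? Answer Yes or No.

Yes

Player 1 plays B: E[B] = 0.2·(11) + 0.8·(14) = 13.4; E[T] = 6. Best-responding. ✓
Player 2 (type L), facing B: A gives 14, B gives 8, C gives 3. Proposed A is best. ✓
Player 2 (type H), facing B: A gives 10, B gives 14, C gives 4. Proposed B is best. ✓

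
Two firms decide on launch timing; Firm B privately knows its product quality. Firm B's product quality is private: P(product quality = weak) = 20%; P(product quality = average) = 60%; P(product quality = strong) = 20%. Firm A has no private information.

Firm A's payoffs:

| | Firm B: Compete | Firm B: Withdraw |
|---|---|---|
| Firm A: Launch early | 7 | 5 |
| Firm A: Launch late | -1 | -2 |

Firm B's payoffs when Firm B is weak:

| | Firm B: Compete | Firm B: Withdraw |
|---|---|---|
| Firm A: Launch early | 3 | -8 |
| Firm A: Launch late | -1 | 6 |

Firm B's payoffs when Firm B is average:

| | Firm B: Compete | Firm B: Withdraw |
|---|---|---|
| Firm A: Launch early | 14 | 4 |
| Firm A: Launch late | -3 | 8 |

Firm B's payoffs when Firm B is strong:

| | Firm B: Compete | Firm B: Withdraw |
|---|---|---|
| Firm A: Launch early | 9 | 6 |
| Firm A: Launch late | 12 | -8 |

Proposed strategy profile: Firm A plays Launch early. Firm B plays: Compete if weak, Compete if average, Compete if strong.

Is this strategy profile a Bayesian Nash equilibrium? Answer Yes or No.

Firm A plays Launch early: E[Launch early] = 0.2·(7) + 0.6·(7) + 0.2·(7) = 7; E[Launch late] = -1. Best-responding. ✓
Firm B (product quality weak), facing Launch early: Compete gives 3, Withdraw gives -8. Proposed Compete is best. ✓
Firm B (product quality average), facing Launch early: Compete gives 14, Withdraw gives 4. Proposed Compete is best. ✓
Firm B (product quality strong), facing Launch early: Compete gives 9, Withdraw gives 6. Proposed Compete is best. ✓

Yes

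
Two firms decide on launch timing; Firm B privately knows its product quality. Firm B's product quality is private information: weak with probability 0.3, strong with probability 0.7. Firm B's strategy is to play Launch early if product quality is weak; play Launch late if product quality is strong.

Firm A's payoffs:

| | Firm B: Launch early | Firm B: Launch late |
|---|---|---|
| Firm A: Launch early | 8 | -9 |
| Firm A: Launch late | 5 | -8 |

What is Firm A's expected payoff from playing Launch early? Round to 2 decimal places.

Take the expectation over Firm B's product quality, weighting each type's action by its prior probability.
E[Launch early] = 0.3·8 + 0.7·(-9) = 2.4 + (-6.3) = -3.9

-3.90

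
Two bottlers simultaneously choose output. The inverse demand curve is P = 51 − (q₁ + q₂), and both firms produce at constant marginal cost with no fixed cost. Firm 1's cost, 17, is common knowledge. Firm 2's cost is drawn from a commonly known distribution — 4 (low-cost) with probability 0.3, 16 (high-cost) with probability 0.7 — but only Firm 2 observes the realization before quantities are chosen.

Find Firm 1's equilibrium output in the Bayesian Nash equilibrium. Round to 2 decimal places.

9.80

Firm 2 with cost c maximizes (51 − (q₁+q₂) − c)·q₂, giving q₂(c) = (51 − c − q₁)/2.
E[c₂] = 0.3·4 + 0.7·16 = 12.4
Firm 1's FOC against E[q₂] yields q₁ = (51 − 2·17 + E[c₂])/3 = (51 − 34 + 12.4)/3 = 9.8.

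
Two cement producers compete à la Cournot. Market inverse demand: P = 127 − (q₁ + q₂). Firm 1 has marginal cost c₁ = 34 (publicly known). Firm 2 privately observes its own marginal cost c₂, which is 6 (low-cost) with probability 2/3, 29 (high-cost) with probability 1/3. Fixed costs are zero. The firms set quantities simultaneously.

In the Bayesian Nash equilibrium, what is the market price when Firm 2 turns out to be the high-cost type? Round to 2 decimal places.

65.89

Firm 2 with cost c maximizes (127 − (q₁+q₂) − c)·q₂, giving q₂(c) = (127 − c − q₁)/2.
E[c₂] = 2/3·6 + 1/3·29 = 13.6667
Firm 1's FOC against E[q₂] yields q₁ = (127 − 2·34 + E[c₂])/3 = (127 − 68 + 13.6667)/3 = 24.2222.
q₂(high-cost) = 36.8889, so P = 127 − (24.2222 + 36.8889) = 65.8889.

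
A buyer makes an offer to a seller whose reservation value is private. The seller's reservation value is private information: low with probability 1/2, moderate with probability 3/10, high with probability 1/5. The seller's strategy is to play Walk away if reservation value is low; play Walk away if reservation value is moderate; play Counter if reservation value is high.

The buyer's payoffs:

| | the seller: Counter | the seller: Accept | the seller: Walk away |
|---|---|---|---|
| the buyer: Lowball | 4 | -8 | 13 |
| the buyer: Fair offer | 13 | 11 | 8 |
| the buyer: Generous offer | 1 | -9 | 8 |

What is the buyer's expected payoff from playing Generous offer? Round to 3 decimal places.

6.600

E[Generous offer] = 1/2·8 + 3/10·8 + 1/5·1 = 4 + 12/5 + 1/5 = 33/5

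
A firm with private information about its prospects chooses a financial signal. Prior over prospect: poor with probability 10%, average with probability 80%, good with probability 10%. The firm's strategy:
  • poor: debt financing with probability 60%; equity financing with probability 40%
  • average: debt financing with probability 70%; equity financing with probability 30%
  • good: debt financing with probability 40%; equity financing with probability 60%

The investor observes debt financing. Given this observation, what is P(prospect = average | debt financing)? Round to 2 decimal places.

P(debt financing) = 0.1·0.6 + 0.8·0.7 + 0.1·0.4 = 0.66
P(average | debt financing) = (0.8·0.7) / 0.66 = 0.56 / 0.66 = 0.848485

0.85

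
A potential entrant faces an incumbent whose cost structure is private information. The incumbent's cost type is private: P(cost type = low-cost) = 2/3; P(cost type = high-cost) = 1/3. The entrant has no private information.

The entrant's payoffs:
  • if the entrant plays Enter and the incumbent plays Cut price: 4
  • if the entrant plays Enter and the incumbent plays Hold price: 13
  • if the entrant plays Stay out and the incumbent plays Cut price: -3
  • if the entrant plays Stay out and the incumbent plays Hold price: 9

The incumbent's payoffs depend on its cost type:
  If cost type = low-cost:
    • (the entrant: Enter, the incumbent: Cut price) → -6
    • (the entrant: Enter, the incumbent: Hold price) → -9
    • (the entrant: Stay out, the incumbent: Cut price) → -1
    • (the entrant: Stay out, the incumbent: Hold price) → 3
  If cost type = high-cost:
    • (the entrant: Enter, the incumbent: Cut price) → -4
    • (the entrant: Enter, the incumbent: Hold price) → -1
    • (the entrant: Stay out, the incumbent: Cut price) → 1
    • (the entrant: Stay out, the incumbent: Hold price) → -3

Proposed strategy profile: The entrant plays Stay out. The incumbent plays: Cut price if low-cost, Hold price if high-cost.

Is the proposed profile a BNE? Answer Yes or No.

No

A profile is a BNE iff every type of every player is best-responding given beliefs about the other side.
The entrant plays Stay out: E[Stay out] = 2/3·(-3) + 1/3·(9) = 1; E[Enter] = 7. Not best-responding. ✗
The incumbent (cost type low-cost), facing Stay out: Cut price gives -1, Hold price gives 3. Proposed Cut price is not best — profitable deviation exists. ✗
The incumbent (cost type high-cost), facing Stay out: Cut price gives 1, Hold price gives -3. Proposed Hold price is not best — profitable deviation exists. ✗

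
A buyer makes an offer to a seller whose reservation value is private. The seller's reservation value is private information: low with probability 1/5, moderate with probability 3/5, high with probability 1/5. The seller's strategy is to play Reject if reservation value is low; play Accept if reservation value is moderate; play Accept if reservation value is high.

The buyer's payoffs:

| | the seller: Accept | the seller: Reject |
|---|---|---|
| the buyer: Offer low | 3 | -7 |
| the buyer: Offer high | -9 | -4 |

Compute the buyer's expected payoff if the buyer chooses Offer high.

Take the expectation over the seller's reservation value, weighting each type's action by its prior probability.
E[Offer high] = 1/5·(-4) + 3/5·(-9) + 1/5·(-9) = (-4/5) + (-27/5) + (-9/5) = -8

-8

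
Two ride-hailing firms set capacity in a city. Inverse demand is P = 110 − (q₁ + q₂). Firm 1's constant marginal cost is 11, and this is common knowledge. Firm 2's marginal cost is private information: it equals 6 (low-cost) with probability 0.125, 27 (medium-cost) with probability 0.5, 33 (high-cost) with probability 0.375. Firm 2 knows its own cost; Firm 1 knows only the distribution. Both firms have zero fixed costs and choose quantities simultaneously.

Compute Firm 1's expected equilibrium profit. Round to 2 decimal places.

1459.88

Firm 2 with cost c maximizes (110 − (q₁+q₂) − c)·q₂, giving q₂(c) = (110 − c − q₁)/2.
E[c₂] = 0.125·6 + 0.5·27 + 0.375·33 = 26.625
Firm 1's FOC against E[q₂] yields q₁ = (110 − 2·11 + E[c₂])/3 = (110 − 22 + 26.625)/3 = 38.2083.
E[P] = 110 − (q₁ + E[q₂]) = 49.2083; Firm 1's expected profit = (E[P] − 11)·q₁ = (49.2083 − 11)·38.2083 = 1459.88.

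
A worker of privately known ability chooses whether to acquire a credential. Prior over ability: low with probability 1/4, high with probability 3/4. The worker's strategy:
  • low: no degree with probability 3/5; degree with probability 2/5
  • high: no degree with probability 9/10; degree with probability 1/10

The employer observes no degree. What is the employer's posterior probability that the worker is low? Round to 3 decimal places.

0.182

Apply Bayes' rule using the sender's strategy as the likelihood.
P(no degree) = (1/4)·(3/5) + (3/4)·(9/10) = 33/40
P(low | no degree) = ((1/4)·(3/5)) / (33/40) = (3/20) / (33/40) = 2/11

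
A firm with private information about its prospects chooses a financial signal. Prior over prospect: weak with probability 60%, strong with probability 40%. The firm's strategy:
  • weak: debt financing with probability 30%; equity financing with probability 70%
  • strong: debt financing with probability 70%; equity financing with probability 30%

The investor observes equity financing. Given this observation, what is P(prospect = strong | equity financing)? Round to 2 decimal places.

P(equity financing) = 0.6·0.7 + 0.4·0.3 = 0.54
P(strong | equity financing) = (0.4·0.3) / 0.54 = 0.12 / 0.54 = 0.222222

0.22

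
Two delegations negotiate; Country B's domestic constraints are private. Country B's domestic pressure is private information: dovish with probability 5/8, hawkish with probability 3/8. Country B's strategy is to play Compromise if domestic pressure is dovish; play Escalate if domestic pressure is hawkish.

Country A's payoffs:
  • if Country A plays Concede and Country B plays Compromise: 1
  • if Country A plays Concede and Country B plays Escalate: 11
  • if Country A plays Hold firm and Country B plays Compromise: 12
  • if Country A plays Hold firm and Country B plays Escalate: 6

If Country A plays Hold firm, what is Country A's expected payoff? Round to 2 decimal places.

9.75

Take the expectation over Country B's domestic pressure, weighting each type's action by its prior probability.
E[Hold firm] = 5/8·12 + 3/8·6 = 15/2 + 9/4 = 39/4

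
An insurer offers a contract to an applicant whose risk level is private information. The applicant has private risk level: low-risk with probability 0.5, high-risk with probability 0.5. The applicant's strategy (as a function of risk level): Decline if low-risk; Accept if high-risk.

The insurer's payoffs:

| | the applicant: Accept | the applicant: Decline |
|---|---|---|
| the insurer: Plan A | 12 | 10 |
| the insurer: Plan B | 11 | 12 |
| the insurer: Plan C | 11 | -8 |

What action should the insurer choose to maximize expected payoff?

E[Plan A] = 0.5·(10) + 0.5·(12) = 11
E[Plan B] = 0.5·(12) + 0.5·(11) = 11.5
E[Plan C] = 0.5·(-8) + 0.5·(11) = 1.5
Best response: Plan B (11.5 is the largest).

Plan B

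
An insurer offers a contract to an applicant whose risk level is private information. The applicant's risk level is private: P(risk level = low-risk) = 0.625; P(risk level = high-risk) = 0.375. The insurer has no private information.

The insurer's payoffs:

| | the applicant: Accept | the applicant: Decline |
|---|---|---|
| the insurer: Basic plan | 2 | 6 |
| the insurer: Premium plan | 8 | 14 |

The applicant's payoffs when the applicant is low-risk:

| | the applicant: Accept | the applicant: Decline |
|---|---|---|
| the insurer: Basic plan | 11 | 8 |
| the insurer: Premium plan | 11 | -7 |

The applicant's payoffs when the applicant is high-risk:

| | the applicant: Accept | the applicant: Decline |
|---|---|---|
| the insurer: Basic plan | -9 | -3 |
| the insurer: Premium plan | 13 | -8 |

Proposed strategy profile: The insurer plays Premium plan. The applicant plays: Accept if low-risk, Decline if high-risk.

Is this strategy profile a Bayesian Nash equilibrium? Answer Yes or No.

No

The insurer plays Premium plan: E[Premium plan] = 0.625·(8) + 0.375·(14) = 10.25; E[Basic plan] = 3.5. Best-responding. ✓
The applicant (risk level low-risk), facing Premium plan: Accept gives 11, Decline gives -7. Proposed Accept is best. ✓
The applicant (risk level high-risk), facing Premium plan: Accept gives 13, Decline gives -8. Proposed Decline is not best — profitable deviation exists. ✗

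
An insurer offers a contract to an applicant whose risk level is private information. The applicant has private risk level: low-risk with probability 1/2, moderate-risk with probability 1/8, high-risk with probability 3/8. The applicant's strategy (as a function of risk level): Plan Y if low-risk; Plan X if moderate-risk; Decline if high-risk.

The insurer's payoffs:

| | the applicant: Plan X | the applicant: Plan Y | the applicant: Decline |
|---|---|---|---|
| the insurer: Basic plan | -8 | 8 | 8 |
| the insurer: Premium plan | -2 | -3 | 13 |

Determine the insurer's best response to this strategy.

Basic plan

E[Basic plan] = 1/2·(8) + 1/8·(-8) + 3/8·(8) = 6
E[Premium plan] = 1/2·(-3) + 1/8·(-2) + 3/8·(13) = 25/8
Best response: Basic plan (6 is the largest).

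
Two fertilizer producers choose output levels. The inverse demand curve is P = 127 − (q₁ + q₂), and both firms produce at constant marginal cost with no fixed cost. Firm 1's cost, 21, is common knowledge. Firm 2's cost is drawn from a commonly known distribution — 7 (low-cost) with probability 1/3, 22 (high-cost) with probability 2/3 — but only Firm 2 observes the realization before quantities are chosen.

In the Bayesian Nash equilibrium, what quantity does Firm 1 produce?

Type-c best response for Firm 2: q₂(c) = (127 − c)/2 − q₁/2.
Firm 1 maximizes expected profit; its first-order condition is 127 − 2q₁ − E[q₂] − 21 = 0.
Substituting E[q₂] and solving: E[c₂] = 17, so q₁ = (127 − 2·21 + 17)/3 = 34.

34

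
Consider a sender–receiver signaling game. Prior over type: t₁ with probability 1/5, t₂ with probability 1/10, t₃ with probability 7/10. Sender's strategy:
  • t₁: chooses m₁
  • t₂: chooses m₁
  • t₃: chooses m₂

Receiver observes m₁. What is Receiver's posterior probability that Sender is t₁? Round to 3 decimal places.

Apply Bayes' rule using the sender's strategy as the likelihood.
P(m₁) = (1/5)·1 + (1/10)·1 + (7/10)·0 = 3/10
P(t₁ | m₁) = ((1/5)·1) / (3/10) = (1/5) / (3/10) = 2/3

0.667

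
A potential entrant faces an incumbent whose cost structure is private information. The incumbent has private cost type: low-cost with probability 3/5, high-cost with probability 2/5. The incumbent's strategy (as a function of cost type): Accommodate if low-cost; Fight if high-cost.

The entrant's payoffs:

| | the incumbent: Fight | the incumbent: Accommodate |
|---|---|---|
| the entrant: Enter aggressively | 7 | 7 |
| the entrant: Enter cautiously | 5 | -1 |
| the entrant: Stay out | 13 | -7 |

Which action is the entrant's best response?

Enter aggressively

E[Enter aggressively] = 3/5·(7) + 2/5·(7) = 7
E[Enter cautiously] = 3/5·(-1) + 2/5·(5) = 7/5
E[Stay out] = 3/5·(-7) + 2/5·(13) = 1
Best response: Enter aggressively (7 is the largest).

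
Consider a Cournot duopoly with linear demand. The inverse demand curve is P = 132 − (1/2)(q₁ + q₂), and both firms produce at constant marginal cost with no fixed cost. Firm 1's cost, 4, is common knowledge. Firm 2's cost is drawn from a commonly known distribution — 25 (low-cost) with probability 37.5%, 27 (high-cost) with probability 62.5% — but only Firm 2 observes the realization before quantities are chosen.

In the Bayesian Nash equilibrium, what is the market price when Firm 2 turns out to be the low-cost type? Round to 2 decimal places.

53.46

Type-c best response for Firm 2: q₂(c) = (132 − c) − q₁/2.
Firm 1 maximizes expected profit; its first-order condition is 132 − q₁ − (1/2)E[q₂] − 4 = 0.
Substituting E[q₂] and solving: E[c₂] = 26.25, so q₁ = (132 − 2·4 + 26.25)/(3/2) = 100.167.
q₂(low-cost) = 56.9167, so P = 132 − (1/2)·(100.167 + 56.9167) = 53.4583.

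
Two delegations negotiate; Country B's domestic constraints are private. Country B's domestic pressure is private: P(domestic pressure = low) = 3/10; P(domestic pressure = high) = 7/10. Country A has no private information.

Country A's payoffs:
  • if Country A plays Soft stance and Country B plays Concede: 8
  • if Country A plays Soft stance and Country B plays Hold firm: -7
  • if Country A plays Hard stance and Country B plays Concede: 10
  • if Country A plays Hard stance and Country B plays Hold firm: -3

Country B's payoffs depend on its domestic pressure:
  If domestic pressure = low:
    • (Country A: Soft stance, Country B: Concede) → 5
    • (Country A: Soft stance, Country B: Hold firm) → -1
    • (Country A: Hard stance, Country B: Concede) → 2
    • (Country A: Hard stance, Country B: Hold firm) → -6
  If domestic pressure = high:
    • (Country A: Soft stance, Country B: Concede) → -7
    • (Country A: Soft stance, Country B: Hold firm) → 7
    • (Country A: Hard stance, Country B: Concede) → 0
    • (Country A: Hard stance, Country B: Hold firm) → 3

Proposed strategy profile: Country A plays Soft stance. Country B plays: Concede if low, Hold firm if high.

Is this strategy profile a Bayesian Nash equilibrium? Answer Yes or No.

A profile is a BNE iff every type of every player is best-responding given beliefs about the other side.
Country A plays Soft stance: E[Soft stance] = 3/10·(8) + 7/10·(-7) = -5/2; E[Hard stance] = 9/10. Not best-responding. ✗
Country B (domestic pressure low), facing Soft stance: Concede gives 5, Hold firm gives -1. Proposed Concede is best. ✓
Country B (domestic pressure high), facing Soft stance: Concede gives -7, Hold firm gives 7. Proposed Hold firm is best. ✓

No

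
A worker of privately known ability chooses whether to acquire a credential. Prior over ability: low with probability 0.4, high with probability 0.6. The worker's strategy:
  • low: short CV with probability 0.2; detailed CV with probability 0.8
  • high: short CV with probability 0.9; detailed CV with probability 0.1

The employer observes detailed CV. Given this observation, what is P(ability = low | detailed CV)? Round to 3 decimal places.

P(detailed CV) = 0.4·0.8 + 0.6·0.1 = 0.38
P(low | detailed CV) = (0.4·0.8) / 0.38 = 0.32 / 0.38 = 0.842105

0.842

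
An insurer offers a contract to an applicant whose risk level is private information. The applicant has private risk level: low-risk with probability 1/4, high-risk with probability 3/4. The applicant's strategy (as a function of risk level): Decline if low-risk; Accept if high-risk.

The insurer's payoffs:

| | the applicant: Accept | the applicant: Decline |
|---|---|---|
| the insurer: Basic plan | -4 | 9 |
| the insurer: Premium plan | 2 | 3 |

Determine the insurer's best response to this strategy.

Compute the insurer's expected payoff for each action, taking the expectation over the applicant's type.
E[Basic plan] = 1/4·(9) + 3/4·(-4) = -3/4
E[Premium plan] = 1/4·(3) + 3/4·(2) = 9/4
Best response: Premium plan (9/4 is the largest).

Premium plan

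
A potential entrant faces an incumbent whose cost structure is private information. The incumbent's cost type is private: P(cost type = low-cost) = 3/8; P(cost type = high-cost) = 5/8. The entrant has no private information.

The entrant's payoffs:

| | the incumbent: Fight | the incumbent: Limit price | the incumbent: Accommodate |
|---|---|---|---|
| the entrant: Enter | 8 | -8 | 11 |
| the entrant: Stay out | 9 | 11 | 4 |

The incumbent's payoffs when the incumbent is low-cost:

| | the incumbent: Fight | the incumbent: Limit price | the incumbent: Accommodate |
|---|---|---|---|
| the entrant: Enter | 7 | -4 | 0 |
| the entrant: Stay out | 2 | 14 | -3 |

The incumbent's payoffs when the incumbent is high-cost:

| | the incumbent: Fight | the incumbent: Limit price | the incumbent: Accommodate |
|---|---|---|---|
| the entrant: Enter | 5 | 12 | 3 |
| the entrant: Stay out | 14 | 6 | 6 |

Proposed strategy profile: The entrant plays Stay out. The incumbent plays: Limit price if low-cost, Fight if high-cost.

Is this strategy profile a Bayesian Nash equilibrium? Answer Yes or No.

A profile is a BNE iff every type of every player is best-responding given beliefs about the other side.
The entrant plays Stay out: E[Stay out] = 3/8·(11) + 5/8·(9) = 39/4; E[Enter] = 2. Best-responding. ✓
The incumbent (cost type low-cost), facing Stay out: Fight gives 2, Limit price gives 14, Accommodate gives -3. Proposed Limit price is best. ✓
The incumbent (cost type high-cost), facing Stay out: Fight gives 14, Limit price gives 6, Accommodate gives 6. Proposed Fight is best. ✓

Yes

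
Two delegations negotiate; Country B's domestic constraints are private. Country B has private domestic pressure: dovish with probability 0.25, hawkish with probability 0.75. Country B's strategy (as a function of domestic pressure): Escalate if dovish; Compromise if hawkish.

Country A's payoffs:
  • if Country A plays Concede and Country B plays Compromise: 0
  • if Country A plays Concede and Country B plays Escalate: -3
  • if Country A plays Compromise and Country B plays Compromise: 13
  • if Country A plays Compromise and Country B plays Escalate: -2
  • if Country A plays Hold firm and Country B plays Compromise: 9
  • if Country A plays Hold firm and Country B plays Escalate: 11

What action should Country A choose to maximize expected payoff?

Hold firm

Compute Country A's expected payoff for each action, taking the expectation over Country B's type.
E[Concede] = 0.25·(-3) + 0.75·(0) = -0.75
E[Compromise] = 0.25·(-2) + 0.75·(13) = 9.25
E[Hold firm] = 0.25·(11) + 0.75·(9) = 9.5
Best response: Hold firm (9.5 is the largest).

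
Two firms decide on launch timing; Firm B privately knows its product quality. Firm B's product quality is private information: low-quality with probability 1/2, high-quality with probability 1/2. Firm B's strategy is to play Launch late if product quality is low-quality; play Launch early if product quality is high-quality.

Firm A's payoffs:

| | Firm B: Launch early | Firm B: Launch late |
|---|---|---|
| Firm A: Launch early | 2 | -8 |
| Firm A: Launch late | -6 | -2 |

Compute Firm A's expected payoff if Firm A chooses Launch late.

-4

E[Launch late] = 1/2·(-2) + 1/2·(-6) = (-1) + (-3) = -4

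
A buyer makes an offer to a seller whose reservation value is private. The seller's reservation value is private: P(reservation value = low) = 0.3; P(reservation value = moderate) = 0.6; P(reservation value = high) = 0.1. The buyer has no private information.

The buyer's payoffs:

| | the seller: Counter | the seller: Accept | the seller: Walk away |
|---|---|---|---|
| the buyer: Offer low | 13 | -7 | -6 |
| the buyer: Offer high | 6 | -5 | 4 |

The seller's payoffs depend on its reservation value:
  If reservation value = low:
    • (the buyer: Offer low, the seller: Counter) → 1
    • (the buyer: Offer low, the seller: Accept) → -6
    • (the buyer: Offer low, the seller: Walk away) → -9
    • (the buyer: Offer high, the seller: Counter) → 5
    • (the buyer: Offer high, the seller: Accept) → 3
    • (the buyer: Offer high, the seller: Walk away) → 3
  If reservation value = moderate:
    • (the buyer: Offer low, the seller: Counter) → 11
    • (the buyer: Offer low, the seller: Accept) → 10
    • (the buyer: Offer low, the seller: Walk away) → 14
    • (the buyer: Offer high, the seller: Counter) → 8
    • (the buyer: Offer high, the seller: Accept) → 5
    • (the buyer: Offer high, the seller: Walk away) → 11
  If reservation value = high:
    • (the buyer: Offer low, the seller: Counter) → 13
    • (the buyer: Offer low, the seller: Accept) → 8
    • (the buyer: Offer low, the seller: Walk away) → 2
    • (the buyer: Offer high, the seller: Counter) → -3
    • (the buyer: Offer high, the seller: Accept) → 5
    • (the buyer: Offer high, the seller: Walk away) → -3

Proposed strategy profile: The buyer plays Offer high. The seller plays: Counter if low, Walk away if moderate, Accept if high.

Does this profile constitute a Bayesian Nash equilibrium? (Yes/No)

Yes

The buyer plays Offer high: E[Offer high] = 0.3·(6) + 0.6·(4) + 0.1·(-5) = 3.7; E[Offer low] = -0.4. Best-responding. ✓
The seller (reservation value low), facing Offer high: Counter gives 5, Accept gives 3, Walk away gives 3. Proposed Counter is best. ✓
The seller (reservation value moderate), facing Offer high: Counter gives 8, Accept gives 5, Walk away gives 11. Proposed Walk away is best. ✓
The seller (reservation value high), facing Offer high: Counter gives -3, Accept gives 5, Walk away gives -3. Proposed Accept is best. ✓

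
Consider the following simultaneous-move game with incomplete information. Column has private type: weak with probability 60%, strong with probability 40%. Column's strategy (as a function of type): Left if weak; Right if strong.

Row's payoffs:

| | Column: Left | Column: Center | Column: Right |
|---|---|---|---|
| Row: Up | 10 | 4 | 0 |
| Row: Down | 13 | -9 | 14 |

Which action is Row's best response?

E[Up] = 0.6·(10) + 0.4·(0) = 6
E[Down] = 0.6·(13) + 0.4·(14) = 13.4
Best response: Down (13.4 is the largest).

Down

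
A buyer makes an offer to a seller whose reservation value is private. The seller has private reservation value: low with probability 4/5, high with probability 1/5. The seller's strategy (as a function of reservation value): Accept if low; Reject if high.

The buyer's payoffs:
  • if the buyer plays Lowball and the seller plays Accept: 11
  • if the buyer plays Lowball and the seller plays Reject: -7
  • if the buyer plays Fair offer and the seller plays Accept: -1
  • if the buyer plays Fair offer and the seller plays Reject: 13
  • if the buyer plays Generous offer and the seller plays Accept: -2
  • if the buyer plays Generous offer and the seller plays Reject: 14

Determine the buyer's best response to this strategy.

Compute the buyer's expected payoff for each action, taking the expectation over the seller's type.
E[Lowball] = 4/5·(11) + 1/5·(-7) = 37/5
E[Fair offer] = 4/5·(-1) + 1/5·(13) = 9/5
E[Generous offer] = 4/5·(-2) + 1/5·(14) = 6/5
Best response: Lowball (37/5 is the largest).

Lowball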